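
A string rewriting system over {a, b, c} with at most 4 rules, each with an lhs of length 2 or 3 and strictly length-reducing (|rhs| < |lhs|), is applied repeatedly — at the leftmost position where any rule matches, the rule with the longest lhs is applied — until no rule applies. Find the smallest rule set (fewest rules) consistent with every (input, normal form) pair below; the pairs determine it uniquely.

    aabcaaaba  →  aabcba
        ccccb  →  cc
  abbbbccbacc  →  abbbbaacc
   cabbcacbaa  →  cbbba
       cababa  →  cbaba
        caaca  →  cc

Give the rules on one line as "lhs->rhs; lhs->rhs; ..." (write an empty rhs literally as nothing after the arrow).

  | aabcaaaba => aabcaaba => aabcaba => aabcba
  | ccccb => cca => cc
  | abbbbccbacc => abbbbaacc
  | cabbcacbaa => cbbcacbaa => cbbccbaa => cbbaaa => cbbba

aaa->ba; ca->c; ccb->a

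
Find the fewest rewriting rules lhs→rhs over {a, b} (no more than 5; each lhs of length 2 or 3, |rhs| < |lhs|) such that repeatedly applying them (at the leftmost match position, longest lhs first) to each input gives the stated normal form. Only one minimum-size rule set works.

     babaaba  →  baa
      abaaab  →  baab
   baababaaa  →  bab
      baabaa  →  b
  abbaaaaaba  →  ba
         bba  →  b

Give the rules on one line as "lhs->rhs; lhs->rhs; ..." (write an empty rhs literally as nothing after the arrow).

  | babaaba => bbaba => bbba => baa
  | abaaab => baab
  | baababaaa => babbaaa => babbaa => babba => babb => bab
  | baabaa => baba => bb => b

aba->b; bb->b; bba->bb; bbb->ba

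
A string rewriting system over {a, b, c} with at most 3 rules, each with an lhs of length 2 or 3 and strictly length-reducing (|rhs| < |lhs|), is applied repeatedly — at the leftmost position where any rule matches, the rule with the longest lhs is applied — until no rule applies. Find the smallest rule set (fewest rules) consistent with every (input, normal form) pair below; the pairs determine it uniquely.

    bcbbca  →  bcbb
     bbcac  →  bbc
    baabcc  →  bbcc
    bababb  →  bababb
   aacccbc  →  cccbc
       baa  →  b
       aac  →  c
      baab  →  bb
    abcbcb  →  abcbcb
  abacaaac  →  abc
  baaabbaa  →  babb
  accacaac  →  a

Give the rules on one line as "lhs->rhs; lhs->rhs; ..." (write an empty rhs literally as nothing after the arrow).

aa->; ac->a; ca->

  | bcbbca => bcbb
  | bbcac => bbc
  | baabcc => bbcc
  | bababb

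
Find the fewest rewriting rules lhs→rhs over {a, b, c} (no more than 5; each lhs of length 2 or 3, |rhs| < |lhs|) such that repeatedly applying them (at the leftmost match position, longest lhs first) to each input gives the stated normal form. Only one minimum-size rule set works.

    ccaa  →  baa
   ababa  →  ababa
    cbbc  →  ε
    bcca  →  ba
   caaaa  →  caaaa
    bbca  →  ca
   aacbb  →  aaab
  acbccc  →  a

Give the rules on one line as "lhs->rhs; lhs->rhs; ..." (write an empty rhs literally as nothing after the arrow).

abc->; bc->c; cb->a; cc->b

  | ccaa => baa
  | ababa
  | cbbc => abc => ε
  | bcca => cca => ba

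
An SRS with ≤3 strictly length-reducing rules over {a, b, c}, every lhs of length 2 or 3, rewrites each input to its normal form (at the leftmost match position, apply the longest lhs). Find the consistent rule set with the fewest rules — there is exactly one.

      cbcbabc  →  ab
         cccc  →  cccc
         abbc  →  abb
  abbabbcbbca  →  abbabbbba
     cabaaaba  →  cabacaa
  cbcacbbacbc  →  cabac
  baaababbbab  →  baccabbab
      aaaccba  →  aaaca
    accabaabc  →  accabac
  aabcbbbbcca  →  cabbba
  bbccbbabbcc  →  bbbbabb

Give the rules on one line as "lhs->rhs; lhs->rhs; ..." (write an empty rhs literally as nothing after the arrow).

  | cbcbabc => cbabc => abc => ab
  | cccc
  | abbc => abb
  | abbabbcbbca => abbabbbbca => abbabbbba

aab->ca; bc->b; cb->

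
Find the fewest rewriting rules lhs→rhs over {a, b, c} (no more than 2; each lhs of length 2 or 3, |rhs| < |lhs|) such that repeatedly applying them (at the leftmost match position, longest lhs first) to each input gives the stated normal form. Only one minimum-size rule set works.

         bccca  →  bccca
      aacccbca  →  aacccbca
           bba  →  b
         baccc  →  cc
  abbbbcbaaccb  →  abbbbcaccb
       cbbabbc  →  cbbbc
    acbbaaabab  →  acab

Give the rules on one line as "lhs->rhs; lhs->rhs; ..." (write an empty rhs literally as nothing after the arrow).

  | bccca
  | aacccbca
  | bba => b
  | baccc => cc

ba->; bac->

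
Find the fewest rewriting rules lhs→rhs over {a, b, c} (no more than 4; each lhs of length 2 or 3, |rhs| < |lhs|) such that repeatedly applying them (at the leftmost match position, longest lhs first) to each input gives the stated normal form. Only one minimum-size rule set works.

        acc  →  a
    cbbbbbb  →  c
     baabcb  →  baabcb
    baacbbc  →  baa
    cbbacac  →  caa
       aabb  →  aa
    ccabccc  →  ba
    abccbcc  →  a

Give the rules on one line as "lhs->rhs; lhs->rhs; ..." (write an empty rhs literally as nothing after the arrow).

  | acc => ac => a
  | cbbbbbb => cbbbb => cbb => c
  | baabcb
  | baacbbc => baabbc => baac => baa

ac->a; bb->; cc->b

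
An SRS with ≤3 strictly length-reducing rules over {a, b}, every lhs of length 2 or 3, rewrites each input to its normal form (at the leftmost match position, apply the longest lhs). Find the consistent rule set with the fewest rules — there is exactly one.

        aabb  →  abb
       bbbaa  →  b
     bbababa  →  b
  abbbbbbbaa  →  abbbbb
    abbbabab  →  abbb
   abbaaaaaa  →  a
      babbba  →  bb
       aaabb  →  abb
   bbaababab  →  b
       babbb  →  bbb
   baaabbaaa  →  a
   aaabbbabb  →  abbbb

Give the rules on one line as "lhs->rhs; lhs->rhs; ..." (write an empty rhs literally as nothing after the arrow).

  | aabb => abb
  | bbbaa => bba => b
  | bbababa => bbaba => bba => b
  | abbbbbbbaa => abbbbbba => abbbbb

aa->a; ba->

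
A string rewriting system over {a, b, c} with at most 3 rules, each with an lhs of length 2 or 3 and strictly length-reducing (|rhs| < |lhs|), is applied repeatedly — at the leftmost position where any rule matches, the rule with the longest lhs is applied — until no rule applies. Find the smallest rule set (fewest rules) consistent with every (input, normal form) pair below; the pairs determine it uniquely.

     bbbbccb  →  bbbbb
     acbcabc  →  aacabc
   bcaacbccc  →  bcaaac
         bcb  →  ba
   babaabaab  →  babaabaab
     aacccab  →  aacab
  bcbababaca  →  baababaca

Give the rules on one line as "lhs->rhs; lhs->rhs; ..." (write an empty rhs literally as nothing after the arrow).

cb->a; cc->

  | bbbbccb => bbbbb
  | acbcabc => aacabc
  | bcaacbccc => bcaaaccc => bcaaac
  | bcb => ba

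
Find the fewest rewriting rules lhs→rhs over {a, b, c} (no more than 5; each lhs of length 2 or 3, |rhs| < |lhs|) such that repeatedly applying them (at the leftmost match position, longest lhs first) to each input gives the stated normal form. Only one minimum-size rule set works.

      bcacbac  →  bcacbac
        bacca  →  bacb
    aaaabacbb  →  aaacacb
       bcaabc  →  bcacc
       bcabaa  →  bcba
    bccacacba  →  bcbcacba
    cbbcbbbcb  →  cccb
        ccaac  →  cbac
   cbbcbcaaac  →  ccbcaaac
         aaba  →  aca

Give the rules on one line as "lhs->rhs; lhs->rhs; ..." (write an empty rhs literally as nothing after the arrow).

  | bcacbac
  | bacca => bacb
  | aaaabacbb => aaacacbb => aaacacb
  | bcaabc => bcacc

ab->c; bb->b; bbc->c; cca->cb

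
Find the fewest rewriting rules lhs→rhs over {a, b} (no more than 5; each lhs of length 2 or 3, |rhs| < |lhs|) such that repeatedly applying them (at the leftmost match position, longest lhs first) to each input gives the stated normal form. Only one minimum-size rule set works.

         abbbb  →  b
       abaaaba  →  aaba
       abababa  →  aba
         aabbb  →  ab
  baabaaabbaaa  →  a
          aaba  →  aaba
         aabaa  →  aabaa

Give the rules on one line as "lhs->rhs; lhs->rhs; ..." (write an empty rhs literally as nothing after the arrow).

aaa->a; abb->; bab->ab; bb->b

  | abbbb => bb => b
  | abaaaba => ababa => aaba
  | abababa => aababa => aaaba => aba
  | aabbb => ab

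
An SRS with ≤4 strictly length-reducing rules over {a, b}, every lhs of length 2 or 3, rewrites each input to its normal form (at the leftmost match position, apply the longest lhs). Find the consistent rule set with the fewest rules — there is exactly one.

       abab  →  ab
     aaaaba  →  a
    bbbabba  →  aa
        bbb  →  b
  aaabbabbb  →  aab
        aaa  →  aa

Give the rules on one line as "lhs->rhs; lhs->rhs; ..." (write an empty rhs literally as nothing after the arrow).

  | abab => bab => ab
  | aaaaba => aaaba => aaba => aba => ba => a
  | bbbabba => babba => abba => aa
  | bbb => b

aaa->aa; aba->ba; ba->a; bb->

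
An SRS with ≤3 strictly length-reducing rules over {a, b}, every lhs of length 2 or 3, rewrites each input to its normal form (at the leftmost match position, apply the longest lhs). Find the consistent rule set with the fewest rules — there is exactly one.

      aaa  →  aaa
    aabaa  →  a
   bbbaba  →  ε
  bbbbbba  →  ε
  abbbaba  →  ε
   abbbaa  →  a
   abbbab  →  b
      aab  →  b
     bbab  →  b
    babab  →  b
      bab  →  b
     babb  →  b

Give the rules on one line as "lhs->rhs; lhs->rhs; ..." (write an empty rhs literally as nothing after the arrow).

ab->b; ba->; bb->b

  | aaa
  | aabaa => abaa => baa => a
  | bbbaba => bbaba => baba => ba => ε
  | bbbbbba => bbbbba => bbbba => bbba => bba => ba => ε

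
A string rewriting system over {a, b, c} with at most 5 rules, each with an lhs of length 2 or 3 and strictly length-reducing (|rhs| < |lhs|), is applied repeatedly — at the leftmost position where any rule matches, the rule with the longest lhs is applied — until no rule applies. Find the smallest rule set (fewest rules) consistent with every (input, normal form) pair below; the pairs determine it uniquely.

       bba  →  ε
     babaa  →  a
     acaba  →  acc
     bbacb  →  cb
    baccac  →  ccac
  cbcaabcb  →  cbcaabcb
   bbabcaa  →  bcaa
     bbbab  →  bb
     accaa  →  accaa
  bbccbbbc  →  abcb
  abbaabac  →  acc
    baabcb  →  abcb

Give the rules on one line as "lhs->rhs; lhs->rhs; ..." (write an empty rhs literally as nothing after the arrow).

  | bba => ε
  | babaa => baa => a
  | acaba => acc
  | bbacb => cb

aba->c; ba->; bba->; bbc->ab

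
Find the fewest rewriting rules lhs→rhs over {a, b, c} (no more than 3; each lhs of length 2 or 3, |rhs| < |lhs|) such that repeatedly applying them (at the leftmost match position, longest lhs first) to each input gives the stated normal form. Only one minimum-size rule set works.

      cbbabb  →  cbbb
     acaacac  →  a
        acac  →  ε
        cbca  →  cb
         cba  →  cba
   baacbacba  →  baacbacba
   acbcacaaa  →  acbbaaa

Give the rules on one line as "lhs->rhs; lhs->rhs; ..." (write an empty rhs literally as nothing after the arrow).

ab->; ca->; cac->b

  | cbbabb => cbbb
  | acaacac => aacac => aab => a
  | acac => ab => ε
  | cbca => cb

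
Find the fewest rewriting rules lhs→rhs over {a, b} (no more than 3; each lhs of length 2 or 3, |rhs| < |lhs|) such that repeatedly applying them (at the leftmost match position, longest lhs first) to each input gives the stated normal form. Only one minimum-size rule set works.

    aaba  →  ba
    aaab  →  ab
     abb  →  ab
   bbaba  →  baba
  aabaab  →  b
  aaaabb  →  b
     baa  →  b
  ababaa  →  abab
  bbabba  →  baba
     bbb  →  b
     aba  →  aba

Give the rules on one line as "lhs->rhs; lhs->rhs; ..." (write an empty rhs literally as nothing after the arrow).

  | aaba => ba
  | aaab => ab
  | abb => ab
  | bbaba => baba

aa->; bb->b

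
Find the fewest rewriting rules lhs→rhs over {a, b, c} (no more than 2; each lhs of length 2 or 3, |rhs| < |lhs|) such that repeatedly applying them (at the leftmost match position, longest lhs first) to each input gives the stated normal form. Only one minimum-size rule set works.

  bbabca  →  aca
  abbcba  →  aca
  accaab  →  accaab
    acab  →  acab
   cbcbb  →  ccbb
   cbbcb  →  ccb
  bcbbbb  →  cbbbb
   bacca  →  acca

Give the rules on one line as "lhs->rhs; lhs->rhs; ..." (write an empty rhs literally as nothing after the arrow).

ba->a; bc->c

  | bbabca => babca => abca => aca
  | abbcba => abcba => acba => aca
  | accaab
  | acab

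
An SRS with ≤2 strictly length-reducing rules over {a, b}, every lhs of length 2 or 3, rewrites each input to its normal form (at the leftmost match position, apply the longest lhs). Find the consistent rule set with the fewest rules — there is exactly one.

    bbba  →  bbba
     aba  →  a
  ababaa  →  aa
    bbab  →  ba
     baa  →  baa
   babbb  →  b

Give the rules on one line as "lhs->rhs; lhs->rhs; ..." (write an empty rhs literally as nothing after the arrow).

  | bbba
  | aba => a
  | ababaa => abaa => aa
  | bbab => ba

ab->; bab->a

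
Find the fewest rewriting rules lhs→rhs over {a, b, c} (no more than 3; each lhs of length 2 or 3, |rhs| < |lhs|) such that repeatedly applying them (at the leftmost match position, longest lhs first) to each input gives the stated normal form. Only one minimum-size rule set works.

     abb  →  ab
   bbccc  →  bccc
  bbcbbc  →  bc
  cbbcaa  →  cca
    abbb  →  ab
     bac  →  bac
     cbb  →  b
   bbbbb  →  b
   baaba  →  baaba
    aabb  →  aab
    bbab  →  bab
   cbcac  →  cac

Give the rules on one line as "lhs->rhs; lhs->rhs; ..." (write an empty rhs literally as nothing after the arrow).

  | abb => ab
  | bbccc => bccc
  | bbcbbc => bcbbc => bbc => bc
  | cbbcaa => bcaa => cca

bb->b; bca->cc; cb->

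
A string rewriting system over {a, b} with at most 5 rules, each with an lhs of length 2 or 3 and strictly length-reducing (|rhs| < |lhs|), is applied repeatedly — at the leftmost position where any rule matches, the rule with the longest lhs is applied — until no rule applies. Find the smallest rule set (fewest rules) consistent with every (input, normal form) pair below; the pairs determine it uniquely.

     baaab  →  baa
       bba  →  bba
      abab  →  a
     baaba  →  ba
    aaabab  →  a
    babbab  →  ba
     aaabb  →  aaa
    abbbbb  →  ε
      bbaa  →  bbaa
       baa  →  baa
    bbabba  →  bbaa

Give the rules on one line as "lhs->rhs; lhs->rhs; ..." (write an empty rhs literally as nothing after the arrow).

  | baaab => baa
  | bba
  | abab => bbb => a
  | baaba => babb => ba

ab->; aba->bb; abb->a; bbb->a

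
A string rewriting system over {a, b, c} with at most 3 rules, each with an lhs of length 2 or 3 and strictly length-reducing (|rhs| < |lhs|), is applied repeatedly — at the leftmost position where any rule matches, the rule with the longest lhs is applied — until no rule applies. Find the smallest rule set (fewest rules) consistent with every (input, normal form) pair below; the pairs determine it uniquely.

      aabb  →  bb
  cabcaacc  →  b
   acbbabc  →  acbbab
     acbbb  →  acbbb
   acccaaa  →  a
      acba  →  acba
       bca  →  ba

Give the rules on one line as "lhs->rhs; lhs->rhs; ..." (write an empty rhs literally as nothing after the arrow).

  | aabb => bb
  | cabcaacc => bcaacc => baacc => bcc => bc => b
  | acbbabc => acbbab
  | acbbb

aa->; bc->b; ca->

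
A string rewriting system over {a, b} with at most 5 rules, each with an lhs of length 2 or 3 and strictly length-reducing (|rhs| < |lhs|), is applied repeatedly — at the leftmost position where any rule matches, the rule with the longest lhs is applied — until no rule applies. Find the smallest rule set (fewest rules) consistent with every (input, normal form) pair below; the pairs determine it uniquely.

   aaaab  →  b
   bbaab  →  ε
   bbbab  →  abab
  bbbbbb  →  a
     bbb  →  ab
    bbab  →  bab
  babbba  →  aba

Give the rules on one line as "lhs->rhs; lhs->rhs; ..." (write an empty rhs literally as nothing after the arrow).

  | aaaab => aab => b
  | bbaab => baab => abb => aa => ε
  | bbbab => abab
  | bbbbbb => abbbb => aabb => bb => a

aa->; baa->ab; bb->a; bba->ba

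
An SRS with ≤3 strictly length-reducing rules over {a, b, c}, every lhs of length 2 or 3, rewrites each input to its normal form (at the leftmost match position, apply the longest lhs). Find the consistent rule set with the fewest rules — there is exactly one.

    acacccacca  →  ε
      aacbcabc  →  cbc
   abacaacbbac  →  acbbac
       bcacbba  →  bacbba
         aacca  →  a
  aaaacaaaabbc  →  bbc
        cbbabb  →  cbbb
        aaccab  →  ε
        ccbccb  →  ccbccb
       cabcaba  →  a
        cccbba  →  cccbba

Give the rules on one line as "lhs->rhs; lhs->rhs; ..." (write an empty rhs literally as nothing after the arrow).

aa->; ab->; ca->a

  | acacccacca => aacccacca => cccacca => ccacca => cacca => acca => aca => aa => ε
  | aacbcabc => cbcabc => cbabc => cbc
  | abacaacbbac => acaacbbac => aaacbbac => acbbac
  | bcacbba => bacbba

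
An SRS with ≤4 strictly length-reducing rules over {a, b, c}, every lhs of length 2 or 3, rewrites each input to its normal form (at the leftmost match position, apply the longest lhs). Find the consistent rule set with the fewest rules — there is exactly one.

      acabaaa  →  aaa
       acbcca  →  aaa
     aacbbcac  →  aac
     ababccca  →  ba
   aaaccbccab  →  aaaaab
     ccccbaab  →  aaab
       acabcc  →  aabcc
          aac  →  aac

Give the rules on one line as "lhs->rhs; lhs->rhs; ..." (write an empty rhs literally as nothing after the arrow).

  | acabaaa => aabaaa => aaa
  | acbcca => aacca => aaca => aaa
  | aacbbcac => aaabcac => aaabac => aac
  | ababccca => bccca => bcca => bca => ba

aba->; ca->a; cb->a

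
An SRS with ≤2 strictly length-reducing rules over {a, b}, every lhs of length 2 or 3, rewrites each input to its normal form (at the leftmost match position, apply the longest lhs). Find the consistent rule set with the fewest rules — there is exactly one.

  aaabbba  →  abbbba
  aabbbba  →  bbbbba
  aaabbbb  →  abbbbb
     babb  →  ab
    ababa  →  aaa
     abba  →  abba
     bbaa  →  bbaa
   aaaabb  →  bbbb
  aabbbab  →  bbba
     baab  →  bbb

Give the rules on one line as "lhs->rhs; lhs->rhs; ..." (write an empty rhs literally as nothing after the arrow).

  | aaabbba => abbbba
  | aabbbba => bbbbba
  | aaabbbb => abbbbb
  | babb => ab

aab->bb; bab->a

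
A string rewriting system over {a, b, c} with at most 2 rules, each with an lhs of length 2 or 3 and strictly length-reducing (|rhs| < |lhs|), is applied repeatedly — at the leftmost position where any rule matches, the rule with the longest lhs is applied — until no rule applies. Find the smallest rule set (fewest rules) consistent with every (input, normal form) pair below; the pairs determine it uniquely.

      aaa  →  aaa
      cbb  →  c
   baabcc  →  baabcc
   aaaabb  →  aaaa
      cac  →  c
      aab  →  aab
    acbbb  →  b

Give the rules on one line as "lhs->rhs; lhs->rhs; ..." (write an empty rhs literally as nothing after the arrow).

  | aaa
  | cbb => c
  | baabcc
  | aaaabb => aaaa

ac->; bb->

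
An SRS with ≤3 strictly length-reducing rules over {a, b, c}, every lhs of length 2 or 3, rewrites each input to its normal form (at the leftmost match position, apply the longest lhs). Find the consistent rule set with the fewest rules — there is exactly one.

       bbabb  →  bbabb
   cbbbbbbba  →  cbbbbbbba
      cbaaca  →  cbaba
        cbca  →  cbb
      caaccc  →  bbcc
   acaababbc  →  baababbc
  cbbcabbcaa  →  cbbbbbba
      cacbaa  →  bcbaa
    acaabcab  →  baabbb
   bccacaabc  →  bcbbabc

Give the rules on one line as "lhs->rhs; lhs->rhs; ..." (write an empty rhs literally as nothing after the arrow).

  | bbabb
  | cbbbbbbba
  | cbaaca => cbaba
  | cbca => cbb

ac->b; ca->b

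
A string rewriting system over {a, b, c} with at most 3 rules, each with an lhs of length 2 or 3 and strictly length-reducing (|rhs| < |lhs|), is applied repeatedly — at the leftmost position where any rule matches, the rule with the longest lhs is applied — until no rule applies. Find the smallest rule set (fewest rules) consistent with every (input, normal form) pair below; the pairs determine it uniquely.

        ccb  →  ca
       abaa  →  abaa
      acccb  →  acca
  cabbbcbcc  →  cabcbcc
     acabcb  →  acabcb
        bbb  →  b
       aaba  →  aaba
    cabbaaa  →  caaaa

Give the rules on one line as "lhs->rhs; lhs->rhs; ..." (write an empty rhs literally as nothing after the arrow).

  | ccb => ca
  | abaa
  | acccb => acca
  | cabbbcbcc => cabcbcc

bb->; ccb->ca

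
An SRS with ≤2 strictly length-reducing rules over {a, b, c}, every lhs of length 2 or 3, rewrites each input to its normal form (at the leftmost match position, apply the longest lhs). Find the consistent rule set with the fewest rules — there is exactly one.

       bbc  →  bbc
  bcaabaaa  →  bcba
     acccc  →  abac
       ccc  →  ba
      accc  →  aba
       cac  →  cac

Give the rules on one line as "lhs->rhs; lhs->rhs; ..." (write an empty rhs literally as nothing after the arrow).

aa->; ccc->ba

  | bbc
  | bcaabaaa => bcbaaa => bcba
  | acccc => abac
  | ccc => ba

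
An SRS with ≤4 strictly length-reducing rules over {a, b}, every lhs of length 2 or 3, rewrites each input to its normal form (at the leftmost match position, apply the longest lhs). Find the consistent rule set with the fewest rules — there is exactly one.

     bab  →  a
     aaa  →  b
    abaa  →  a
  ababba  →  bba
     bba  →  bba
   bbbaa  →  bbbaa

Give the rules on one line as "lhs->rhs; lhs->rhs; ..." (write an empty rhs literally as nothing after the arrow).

aaa->b; aba->; bab->a

  | bab => a
  | aaa => b
  | abaa => a
  | ababba => bba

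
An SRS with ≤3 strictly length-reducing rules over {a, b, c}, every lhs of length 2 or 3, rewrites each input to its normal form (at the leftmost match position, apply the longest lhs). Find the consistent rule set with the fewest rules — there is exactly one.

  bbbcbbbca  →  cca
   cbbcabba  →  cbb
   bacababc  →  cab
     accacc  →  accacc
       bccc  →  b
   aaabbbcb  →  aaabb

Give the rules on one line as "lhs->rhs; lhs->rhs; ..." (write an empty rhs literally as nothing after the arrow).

ba->; bc->b; bcb->c

  | bbbcbbbca => bbcbbca => bcbca => cca
  | cbbcabba => cbbabba => cbbba => cbb
  | bacababc => cababc => cabc => cab
  | accacc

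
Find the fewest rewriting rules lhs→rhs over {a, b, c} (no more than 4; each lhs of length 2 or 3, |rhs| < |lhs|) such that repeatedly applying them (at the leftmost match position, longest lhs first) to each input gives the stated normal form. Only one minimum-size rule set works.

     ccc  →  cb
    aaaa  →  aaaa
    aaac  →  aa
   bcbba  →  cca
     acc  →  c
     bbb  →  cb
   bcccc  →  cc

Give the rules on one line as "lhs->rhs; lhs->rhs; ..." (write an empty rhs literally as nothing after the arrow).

ac->; bb->c; bc->c; ccc->cb

  | ccc => cb
  | aaaa
  | aaac => aa
  | bcbba => cbba => cca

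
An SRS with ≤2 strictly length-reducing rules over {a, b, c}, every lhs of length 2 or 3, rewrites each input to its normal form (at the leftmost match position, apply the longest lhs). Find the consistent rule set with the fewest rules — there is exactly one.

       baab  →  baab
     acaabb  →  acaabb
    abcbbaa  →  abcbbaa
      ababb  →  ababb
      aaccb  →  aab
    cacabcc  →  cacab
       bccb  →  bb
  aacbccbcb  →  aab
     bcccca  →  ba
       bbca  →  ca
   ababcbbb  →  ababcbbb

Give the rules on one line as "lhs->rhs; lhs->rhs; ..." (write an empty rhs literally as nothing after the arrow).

bbc->c; cc->

  | baab
  | acaabb
  | abcbbaa
  | ababb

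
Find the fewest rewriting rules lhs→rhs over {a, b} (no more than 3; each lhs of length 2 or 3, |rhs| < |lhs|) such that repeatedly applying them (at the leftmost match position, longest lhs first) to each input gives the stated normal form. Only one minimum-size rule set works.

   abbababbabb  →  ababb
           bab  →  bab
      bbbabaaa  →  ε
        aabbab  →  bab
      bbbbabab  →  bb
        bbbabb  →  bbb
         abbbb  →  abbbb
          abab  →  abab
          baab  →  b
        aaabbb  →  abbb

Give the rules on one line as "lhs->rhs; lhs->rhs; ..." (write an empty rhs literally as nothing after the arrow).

  | abbababbabb => ababbabb => ababb
  | bab
  | bbbabaaa => bbaaa => aa => ε
  | aabbab => bab

aa->; aab->; bba->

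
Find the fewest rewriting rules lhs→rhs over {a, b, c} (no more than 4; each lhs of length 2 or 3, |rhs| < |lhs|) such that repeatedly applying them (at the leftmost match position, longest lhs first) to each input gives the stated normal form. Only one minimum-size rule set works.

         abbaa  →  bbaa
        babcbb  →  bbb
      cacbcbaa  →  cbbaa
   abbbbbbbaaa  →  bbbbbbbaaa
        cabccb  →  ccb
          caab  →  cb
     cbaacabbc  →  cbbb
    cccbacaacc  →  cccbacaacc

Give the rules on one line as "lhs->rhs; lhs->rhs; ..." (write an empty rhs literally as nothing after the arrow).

ab->b; acb->bb; bc->

  | abbaa => bbaa
  | babcbb => bbcbb => bbb
  | cacbcbaa => cbbcbaa => cbbaa
  | abbbbbbbaaa => bbbbbbbaaa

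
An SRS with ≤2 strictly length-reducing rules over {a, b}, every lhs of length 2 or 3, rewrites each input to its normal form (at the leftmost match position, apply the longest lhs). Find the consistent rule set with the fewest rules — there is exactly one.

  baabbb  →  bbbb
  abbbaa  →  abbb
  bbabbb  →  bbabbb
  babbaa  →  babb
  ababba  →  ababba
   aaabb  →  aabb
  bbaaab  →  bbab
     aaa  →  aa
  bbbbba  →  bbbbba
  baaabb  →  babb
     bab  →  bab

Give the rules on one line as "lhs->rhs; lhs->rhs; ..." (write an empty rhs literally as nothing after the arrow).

  | baabbb => bbbb
  | abbbaa => abbb
  | bbabbb
  | babbaa => babb

aaa->aa; baa->b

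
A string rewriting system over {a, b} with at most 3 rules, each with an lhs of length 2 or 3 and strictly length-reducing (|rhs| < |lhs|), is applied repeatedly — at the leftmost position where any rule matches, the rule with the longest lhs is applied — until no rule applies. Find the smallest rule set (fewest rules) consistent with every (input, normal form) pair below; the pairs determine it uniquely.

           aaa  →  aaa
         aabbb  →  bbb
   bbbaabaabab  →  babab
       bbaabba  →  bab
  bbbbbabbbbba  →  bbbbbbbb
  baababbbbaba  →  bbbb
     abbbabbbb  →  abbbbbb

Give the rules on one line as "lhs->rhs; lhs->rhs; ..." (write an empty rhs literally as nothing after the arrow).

  | aaa
  | aabbb => bbb
  | bbbaabaabab => bbabaabab => bbaabab => babab
  | bbaabba => babba => bab

aab->b; bba->b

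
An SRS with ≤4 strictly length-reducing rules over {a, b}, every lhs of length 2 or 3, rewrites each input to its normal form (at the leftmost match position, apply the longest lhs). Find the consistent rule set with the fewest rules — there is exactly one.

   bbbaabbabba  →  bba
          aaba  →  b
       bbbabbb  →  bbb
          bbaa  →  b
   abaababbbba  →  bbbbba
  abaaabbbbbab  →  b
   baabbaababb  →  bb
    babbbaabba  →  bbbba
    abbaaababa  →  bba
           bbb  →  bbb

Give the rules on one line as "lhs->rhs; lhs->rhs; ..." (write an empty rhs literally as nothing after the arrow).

  | bbbaabbabba => bbbbabba => bbbabba => bbabba => babba => abba => bba
  | aaba => ab => b
  | bbbabbb => bbabbb => babbb => abbb => bbb
  | bbaa => b

ab->b; aba->b; baa->; bab->ab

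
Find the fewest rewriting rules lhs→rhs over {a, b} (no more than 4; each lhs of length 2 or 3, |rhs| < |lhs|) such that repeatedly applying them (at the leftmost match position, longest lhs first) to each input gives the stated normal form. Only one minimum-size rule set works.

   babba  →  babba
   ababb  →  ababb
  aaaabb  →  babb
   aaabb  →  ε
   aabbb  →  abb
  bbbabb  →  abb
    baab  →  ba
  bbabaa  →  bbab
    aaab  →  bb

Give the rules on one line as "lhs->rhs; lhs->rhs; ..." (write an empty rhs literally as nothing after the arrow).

aa->; aaa->b; aab->a; bbb->

  | babba
  | ababb
  | aaaabb => babb
  | aaabb => bbb => ε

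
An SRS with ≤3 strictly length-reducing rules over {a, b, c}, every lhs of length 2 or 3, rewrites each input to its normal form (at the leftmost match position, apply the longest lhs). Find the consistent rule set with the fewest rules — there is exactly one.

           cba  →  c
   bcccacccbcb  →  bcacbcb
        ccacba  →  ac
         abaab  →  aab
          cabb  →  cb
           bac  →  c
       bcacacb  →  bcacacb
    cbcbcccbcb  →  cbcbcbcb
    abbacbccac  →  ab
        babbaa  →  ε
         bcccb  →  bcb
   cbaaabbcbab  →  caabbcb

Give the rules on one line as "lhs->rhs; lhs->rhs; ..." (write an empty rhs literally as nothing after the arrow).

  | cba => c
  | bcccacccbcb => bcacccbcb => bcacbcb
  | ccacba => acba => ac
  | abaab => aab

ba->; cab->c; cc->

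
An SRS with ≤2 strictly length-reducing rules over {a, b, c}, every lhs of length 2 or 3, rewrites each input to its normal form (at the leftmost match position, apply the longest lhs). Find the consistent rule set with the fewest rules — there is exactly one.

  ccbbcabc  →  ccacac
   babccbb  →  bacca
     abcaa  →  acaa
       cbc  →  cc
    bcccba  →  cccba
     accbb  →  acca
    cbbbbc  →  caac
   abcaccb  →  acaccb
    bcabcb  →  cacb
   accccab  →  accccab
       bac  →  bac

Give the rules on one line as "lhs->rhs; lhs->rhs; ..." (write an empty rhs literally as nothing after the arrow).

  | ccbbcabc => ccacabc => ccacac
  | babccbb => baccbb => bacca
  | abcaa => acaa
  | cbc => cc

bb->a; bc->c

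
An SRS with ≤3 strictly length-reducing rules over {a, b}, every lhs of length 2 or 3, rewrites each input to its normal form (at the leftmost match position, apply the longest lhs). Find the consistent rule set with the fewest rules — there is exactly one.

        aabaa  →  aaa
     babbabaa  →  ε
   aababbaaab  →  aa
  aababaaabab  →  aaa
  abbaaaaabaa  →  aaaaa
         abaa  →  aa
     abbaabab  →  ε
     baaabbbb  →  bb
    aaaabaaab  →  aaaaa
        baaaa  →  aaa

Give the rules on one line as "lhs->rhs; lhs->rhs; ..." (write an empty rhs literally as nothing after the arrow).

  | aabaa => aaa
  | babbabaa => bbabaa => bbaa => ba => ε
  | aababbaaab => aabbaaab => abaaab => aaab => aa
  | aababaaabab => aabaaabab => aaaabab => aaaab => aaa

ab->; ba->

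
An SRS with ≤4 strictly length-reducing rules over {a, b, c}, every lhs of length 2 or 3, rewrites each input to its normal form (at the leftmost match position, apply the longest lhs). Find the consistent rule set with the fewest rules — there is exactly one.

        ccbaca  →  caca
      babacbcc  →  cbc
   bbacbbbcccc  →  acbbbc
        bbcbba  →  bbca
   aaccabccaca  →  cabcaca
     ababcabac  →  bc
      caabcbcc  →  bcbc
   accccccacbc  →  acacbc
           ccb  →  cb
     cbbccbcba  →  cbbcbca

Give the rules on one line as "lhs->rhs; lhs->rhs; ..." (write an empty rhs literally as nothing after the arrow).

  | ccbaca => cbaca => caca
  | babacbcc => abacbcc => aacbcc => cbcc => cbc
  | bbacbbbcccc => bacbbbcccc => acbbbcccc => acbbbccc => acbbbcc => acbbbc
  | bbcbba => bbcba => bbca

aa->; ba->a; caa->; cc->c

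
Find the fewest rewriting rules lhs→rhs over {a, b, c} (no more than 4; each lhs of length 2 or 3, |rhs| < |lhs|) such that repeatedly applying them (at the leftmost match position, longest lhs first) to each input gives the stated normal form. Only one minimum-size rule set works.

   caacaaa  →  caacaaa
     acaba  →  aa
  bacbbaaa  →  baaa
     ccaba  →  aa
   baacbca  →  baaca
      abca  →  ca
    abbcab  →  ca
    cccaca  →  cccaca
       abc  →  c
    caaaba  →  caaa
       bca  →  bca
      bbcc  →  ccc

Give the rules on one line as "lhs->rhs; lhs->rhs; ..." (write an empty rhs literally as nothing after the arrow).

ab->; bb->c; cab->ba; cb->

  | caacaaa
  | acaba => abaa => aa
  | bacbbaaa => babaaa => baaa
  | ccaba => cbaa => aa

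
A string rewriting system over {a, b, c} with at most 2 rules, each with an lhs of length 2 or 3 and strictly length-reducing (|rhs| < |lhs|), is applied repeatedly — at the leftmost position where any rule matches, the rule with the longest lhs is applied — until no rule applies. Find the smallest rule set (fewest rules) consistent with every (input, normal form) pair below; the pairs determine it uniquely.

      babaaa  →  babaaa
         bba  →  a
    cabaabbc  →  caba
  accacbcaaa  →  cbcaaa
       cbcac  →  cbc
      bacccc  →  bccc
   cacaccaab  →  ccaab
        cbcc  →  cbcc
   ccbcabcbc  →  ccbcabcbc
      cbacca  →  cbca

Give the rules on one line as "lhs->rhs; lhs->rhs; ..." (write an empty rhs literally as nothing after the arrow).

ac->; bb->

  | babaaa
  | bba => a
  | cabaabbc => cabaac => caba
  | accacbcaaa => cacbcaaa => cbcaaa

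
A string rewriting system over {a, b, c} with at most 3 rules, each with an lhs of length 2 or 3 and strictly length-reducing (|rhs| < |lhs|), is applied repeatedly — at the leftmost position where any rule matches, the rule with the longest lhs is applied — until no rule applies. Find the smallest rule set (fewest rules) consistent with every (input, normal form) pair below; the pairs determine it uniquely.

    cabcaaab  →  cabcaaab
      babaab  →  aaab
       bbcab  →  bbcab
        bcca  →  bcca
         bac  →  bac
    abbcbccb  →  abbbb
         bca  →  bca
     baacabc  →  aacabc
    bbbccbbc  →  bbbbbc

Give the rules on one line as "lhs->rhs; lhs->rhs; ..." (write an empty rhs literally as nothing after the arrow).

baa->aa; cb->b

  | cabcaaab
  | babaab => baaab => aaab
  | bbcab
  | bcca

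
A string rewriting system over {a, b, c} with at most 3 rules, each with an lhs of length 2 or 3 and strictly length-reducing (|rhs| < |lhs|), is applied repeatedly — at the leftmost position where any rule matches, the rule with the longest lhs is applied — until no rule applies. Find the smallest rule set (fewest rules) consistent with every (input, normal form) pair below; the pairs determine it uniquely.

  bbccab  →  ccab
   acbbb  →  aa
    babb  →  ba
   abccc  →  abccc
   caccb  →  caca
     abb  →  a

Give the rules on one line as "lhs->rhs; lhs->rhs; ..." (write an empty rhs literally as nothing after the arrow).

bb->; cb->a

  | bbccab => ccab
  | acbbb => aabb => aa
  | babb => ba
  | abccc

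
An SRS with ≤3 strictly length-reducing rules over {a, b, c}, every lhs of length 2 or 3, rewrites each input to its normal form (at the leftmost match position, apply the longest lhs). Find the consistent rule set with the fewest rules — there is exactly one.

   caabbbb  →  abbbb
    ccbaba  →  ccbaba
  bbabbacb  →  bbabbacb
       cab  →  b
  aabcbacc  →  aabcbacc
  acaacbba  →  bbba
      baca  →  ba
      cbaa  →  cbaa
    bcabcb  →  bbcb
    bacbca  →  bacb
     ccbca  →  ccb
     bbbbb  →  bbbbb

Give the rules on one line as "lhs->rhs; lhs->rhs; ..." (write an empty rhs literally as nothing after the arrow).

aac->b; ca->

  | caabbbb => abbbb
  | ccbaba
  | bbabbacb
  | cab => b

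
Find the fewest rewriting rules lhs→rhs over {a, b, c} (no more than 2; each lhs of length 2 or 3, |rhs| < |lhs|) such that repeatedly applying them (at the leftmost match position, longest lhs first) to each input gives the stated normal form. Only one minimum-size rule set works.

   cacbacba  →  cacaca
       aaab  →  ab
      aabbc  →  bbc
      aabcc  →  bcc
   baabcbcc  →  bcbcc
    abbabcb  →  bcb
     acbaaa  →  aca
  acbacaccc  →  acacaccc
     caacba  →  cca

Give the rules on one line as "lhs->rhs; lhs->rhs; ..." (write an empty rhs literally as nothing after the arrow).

  | cacbacba => cacacba => cacaca
  | aaab => ab
  | aabbc => bbc
  | aabcc => bcc

aa->; ba->a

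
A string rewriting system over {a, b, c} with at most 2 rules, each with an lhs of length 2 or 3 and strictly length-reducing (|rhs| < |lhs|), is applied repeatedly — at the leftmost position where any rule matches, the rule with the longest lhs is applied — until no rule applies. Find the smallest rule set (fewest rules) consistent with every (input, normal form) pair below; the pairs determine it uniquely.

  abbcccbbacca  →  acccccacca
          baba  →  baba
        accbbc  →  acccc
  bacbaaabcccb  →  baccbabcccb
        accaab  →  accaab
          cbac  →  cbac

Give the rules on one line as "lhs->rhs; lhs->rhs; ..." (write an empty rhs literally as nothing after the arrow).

baa->cb; bb->c

  | abbcccbbacca => accccbbacca => acccccacca
  | baba
  | accbbc => acccc
  | bacbaaabcccb => baccbabcccb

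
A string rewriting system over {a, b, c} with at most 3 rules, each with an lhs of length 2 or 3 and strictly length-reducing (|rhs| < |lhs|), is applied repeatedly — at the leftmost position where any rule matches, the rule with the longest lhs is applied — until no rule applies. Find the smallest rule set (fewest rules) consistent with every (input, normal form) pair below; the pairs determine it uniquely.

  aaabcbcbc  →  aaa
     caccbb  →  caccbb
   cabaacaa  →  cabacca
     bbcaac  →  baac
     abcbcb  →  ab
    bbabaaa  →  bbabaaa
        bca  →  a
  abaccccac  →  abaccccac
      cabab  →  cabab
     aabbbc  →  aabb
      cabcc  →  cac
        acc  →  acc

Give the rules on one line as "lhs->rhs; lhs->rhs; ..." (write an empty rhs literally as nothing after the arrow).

aca->cc; bc->

  | aaabcbcbc => aaabcbc => aaabc => aaa
  | caccbb
  | cabaacaa => cabacca
  | bbcaac => baac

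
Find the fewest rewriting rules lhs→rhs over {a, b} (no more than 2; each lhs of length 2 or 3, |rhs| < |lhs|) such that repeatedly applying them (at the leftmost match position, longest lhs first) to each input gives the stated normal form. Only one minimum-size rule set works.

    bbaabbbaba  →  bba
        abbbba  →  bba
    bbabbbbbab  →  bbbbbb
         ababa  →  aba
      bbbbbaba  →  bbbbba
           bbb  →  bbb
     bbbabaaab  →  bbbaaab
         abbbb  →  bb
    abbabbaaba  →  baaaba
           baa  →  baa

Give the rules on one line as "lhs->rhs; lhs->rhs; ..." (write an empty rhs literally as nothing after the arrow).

abb->ba; bab->b

  | bbaabbbaba => bbabababa => bbababa => bbaba => bba
  | abbbba => babba => bba
  | bbabbbbbab => bbbbbbab => bbbbbb
  | ababa => aba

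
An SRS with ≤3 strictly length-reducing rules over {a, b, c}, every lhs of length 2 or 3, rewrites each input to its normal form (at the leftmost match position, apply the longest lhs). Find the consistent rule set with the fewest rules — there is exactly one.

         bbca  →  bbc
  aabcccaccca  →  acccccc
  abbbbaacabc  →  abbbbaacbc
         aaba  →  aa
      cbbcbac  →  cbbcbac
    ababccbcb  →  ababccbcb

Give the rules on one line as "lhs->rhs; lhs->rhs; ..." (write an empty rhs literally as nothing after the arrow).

aab->a; ca->c

  | bbca => bbc
  | aabcccaccca => acccaccca => acccccca => acccccc
  | abbbbaacabc => abbbbaacbc
  | aaba => aa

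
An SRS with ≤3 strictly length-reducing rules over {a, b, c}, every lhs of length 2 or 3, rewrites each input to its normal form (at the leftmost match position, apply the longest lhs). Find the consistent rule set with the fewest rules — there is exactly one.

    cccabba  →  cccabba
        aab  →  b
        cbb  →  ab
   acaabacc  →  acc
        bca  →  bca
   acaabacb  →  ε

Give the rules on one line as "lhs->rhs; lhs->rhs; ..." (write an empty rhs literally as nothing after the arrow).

  | cccabba
  | aab => b
  | cbb => ab
  | acaabacc => acbacc => aaacc => acc

aa->; cb->a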